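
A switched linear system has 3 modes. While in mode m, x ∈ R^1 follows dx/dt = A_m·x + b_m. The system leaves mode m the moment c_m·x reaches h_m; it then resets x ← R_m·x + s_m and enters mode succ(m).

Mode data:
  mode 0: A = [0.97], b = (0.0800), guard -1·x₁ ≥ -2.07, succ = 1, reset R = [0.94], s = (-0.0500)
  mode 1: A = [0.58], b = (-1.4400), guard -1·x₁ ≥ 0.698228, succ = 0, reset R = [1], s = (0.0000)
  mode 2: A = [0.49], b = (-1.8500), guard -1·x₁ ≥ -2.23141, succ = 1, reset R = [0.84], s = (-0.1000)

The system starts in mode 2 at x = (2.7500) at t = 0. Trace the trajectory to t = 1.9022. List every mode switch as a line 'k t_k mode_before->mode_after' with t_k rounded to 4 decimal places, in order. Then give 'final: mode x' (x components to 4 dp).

Mode 2: guard c·x = -2.2314 hit at Δt = 0.8352 (t = 0.8352), x⁻ = (2.2314) → reset → x⁺ = (1.7744), jump to mode 1
Mode 1: flow for 1.0670 to horizon, guard not reached → x = (1.1674)

1 0.8352 2->1
final: 1 1.1674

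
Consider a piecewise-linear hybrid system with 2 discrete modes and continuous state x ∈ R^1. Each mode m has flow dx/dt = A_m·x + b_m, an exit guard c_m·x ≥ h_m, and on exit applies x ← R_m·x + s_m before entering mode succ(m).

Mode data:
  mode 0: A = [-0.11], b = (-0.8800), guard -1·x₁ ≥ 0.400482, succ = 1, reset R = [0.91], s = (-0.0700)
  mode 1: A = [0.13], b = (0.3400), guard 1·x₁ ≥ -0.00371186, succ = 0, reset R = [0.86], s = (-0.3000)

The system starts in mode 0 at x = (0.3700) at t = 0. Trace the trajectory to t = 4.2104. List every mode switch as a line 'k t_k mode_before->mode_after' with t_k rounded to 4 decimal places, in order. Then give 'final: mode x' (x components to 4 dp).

1 0.8779 0->1
2 2.2643 1->0
3 2.3799 0->1
4 3.7663 1->0
5 3.8820 0->1
final: 1 -0.3393

Mode 0: guard c·x = 0.4005 hit at Δt = 0.8779 (t = 0.8779), x⁻ = (-0.4005) → reset → x⁺ = (-0.4344), jump to mode 1
Mode 1: guard c·x = -0.0037 hit at Δt = 1.3864 (t = 2.2643), x⁻ = (-0.0037) → reset → x⁺ = (-0.3032), jump to mode 0
Mode 0: guard c·x = 0.4005 hit at Δt = 0.1156 (t = 2.3799), x⁻ = (-0.4005) → reset → x⁺ = (-0.4344), jump to mode 1
Mode 1: guard c·x = -0.0037 hit at Δt = 1.3864 (t = 3.7663), x⁻ = (-0.0037) → reset → x⁺ = (-0.3032), jump to mode 0
Mode 0: guard c·x = 0.4005 hit at Δt = 0.1156 (t = 3.8820), x⁻ = (-0.4005) → reset → x⁺ = (-0.4344), jump to mode 1
Mode 1: flow for 0.3284 to horizon, guard not reached → x = (-0.3393)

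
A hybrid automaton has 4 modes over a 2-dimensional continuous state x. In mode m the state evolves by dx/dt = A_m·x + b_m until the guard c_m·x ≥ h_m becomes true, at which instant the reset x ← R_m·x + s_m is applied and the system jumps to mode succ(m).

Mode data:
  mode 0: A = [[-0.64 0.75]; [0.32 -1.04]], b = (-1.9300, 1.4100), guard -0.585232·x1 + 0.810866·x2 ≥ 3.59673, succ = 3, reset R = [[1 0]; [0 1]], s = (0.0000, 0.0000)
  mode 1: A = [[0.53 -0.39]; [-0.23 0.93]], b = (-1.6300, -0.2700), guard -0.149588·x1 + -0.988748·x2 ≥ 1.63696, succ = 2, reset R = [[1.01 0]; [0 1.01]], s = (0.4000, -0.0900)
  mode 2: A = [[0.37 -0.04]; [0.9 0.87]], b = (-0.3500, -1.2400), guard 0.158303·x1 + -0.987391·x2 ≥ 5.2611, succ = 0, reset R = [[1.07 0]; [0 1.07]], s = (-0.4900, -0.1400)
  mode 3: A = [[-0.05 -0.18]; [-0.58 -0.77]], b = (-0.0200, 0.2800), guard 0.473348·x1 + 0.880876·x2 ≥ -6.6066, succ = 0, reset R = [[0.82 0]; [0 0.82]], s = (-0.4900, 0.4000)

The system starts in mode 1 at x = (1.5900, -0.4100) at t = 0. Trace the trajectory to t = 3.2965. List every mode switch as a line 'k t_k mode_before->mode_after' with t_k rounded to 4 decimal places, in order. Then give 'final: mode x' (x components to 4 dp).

1 0.9244 1->2
2 2.1558 2->0
final: 0 -2.2290 -0.9829

Mode 1: guard c·x = 1.6370 hit at Δt = 0.9244 (t = 0.9244), x⁻ = (1.1014, -1.8222) → reset → x⁺ = (1.5125, -1.9304), jump to mode 2
Mode 2: guard c·x = 5.2611 hit at Δt = 1.2314 (t = 2.1558), x⁻ = (2.0347, -5.0021) → reset → x⁺ = (1.6871, -5.4922), jump to mode 0
Mode 0: flow for 1.1407 to horizon, guard not reached → x = (-2.2290, -0.9829)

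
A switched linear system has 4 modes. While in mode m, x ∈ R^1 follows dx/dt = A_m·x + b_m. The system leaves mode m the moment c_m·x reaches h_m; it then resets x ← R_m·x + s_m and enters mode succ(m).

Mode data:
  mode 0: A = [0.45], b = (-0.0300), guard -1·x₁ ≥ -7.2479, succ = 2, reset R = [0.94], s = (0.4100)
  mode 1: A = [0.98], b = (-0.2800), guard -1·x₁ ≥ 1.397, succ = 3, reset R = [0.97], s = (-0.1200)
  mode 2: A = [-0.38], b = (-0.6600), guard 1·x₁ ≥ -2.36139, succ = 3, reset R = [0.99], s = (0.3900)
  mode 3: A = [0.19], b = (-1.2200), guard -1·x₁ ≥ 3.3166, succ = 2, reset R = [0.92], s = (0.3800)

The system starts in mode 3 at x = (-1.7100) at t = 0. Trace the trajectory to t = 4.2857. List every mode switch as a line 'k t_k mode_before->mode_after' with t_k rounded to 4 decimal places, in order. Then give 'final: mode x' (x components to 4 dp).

Mode 3: guard c·x = 3.3166 hit at Δt = 0.9490 (t = 0.9490), x⁻ = (-3.3166) → reset → x⁺ = (-2.6713), jump to mode 2
Mode 2: guard c·x = -2.3614 hit at Δt = 1.0603 (t = 2.0093), x⁻ = (-2.3614) → reset → x⁺ = (-1.9478), jump to mode 3
Mode 3: guard c·x = 3.3166 hit at Δt = 0.7973 (t = 2.8066), x⁻ = (-3.3166) → reset → x⁺ = (-2.6713), jump to mode 2
Mode 2: guard c·x = -2.3614 hit at Δt = 1.0603 (t = 3.8669), x⁻ = (-2.3614) → reset → x⁺ = (-1.9478), jump to mode 3
Mode 3: flow for 0.4188 to horizon, guard not reached → x = (-2.6410)

1 0.9490 3->2
2 2.0093 2->3
3 2.8066 3->2
4 3.8669 2->3
final: 3 -2.6410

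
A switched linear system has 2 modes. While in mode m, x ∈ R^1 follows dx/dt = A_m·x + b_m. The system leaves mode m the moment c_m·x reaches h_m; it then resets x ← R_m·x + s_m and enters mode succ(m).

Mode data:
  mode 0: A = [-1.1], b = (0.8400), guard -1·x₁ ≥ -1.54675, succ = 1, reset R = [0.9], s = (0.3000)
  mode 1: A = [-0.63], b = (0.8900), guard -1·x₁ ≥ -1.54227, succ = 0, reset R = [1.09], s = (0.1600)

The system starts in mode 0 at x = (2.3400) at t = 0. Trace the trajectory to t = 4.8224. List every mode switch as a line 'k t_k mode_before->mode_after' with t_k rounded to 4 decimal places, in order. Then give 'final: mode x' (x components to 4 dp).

Mode 0: guard c·x = -1.5468 hit at Δt = 0.6360 (t = 0.6360), x⁻ = (1.5468) → reset → x⁺ = (1.6921), jump to mode 1
Mode 1: guard c·x = -1.5423 hit at Δt = 1.2196 (t = 1.8556), x⁻ = (1.5423) → reset → x⁺ = (1.8411), jump to mode 0
Mode 0: guard c·x = -1.5468 hit at Δt = 0.2901 (t = 2.1456), x⁻ = (1.5468) → reset → x⁺ = (1.6921), jump to mode 1
Mode 1: guard c·x = -1.5423 hit at Δt = 1.2196 (t = 3.3652), x⁻ = (1.5423) → reset → x⁺ = (1.8411), jump to mode 0
Mode 0: guard c·x = -1.5468 hit at Δt = 0.2901 (t = 3.6552), x⁻ = (1.5468) → reset → x⁺ = (1.6921), jump to mode 1
Mode 1: flow for 1.1672 to horizon, guard not reached → x = (1.5466)

1 0.6360 0->1
2 1.8556 1->0
3 2.1456 0->1
4 3.3652 1->0
5 3.6552 0->1
final: 1 1.5466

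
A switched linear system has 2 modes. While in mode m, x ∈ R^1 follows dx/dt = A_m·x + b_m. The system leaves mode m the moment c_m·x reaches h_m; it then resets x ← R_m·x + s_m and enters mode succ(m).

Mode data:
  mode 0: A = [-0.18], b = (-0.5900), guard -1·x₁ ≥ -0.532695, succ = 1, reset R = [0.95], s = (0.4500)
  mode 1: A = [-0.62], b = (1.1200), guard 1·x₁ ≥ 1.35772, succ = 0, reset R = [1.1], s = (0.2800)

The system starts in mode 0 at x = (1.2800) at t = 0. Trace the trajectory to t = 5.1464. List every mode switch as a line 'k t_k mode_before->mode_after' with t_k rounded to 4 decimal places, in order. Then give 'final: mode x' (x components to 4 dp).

1 0.9949 0->1
2 2.0260 1->0
3 3.5920 0->1
4 4.6231 1->0
final: 0 1.3194

Mode 0: guard c·x = -0.5327 hit at Δt = 0.9949 (t = 0.9949), x⁻ = (0.5327) → reset → x⁺ = (0.9561), jump to mode 1
Mode 1: guard c·x = 1.3577 hit at Δt = 1.0311 (t = 2.0260), x⁻ = (1.3577) → reset → x⁺ = (1.7735), jump to mode 0
Mode 0: guard c·x = -0.5327 hit at Δt = 1.5660 (t = 3.5920), x⁻ = (0.5327) → reset → x⁺ = (0.9561), jump to mode 1
Mode 1: guard c·x = 1.3577 hit at Δt = 1.0311 (t = 4.6231), x⁻ = (1.3577) → reset → x⁺ = (1.7735), jump to mode 0
Mode 0: flow for 0.5233 to horizon, guard not reached → x = (1.3194)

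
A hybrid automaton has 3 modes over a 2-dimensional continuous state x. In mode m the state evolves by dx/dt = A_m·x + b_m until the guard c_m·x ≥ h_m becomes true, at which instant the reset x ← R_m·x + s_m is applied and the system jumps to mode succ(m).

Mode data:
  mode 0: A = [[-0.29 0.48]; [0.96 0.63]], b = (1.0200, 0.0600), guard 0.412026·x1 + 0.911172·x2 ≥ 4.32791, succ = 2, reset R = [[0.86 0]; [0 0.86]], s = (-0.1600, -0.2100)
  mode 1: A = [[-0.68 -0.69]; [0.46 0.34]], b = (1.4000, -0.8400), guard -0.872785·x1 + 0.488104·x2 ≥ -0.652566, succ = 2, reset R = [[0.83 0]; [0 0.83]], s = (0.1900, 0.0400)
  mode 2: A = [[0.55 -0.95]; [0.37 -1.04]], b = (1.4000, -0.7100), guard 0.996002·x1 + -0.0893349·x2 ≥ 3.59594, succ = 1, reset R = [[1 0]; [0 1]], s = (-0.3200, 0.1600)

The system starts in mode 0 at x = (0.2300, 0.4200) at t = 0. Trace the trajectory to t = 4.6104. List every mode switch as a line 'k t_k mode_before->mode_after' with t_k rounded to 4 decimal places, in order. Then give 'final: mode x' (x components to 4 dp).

1 1.4987 0->2
2 2.9563 2->1
3 4.0511 1->2
final: 2 2.4575 0.9530

Mode 0: guard c·x = 4.3279 hit at Δt = 1.4987 (t = 1.4987), x⁻ = (2.3631, 3.6812) → reset → x⁺ = (1.8723, 2.9559), jump to mode 2
Mode 2: guard c·x = 3.5959 hit at Δt = 1.4576 (t = 2.9563), x⁻ = (3.6870, 0.8546) → reset → x⁺ = (3.3670, 1.0146), jump to mode 1
Mode 1: guard c·x = -0.6526 hit at Δt = 1.0948 (t = 4.0511), x⁻ = (1.8403, 1.9538) → reset → x⁺ = (1.7175, 1.6616), jump to mode 2
Mode 2: flow for 0.5593 to horizon, guard not reached → x = (2.4575, 0.9530)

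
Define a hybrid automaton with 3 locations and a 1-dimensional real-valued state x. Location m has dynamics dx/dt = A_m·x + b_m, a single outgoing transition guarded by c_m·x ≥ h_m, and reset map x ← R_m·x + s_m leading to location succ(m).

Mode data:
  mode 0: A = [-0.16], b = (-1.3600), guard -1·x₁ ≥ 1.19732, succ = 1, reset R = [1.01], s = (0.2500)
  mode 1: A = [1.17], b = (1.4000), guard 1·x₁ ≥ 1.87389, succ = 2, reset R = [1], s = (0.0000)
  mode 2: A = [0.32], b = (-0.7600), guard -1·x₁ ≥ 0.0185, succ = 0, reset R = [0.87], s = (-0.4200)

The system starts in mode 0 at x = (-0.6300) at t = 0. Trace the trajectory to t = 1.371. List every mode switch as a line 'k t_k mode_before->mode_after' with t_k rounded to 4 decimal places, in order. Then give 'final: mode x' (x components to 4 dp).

1 0.4676 0->1
final: 1 -0.5137

Mode 0: guard c·x = 1.1973 hit at Δt = 0.4676 (t = 0.4676), x⁻ = (-1.1973) → reset → x⁺ = (-0.9593), jump to mode 1
Mode 1: flow for 0.9034 to horizon, guard not reached → x = (-0.5137)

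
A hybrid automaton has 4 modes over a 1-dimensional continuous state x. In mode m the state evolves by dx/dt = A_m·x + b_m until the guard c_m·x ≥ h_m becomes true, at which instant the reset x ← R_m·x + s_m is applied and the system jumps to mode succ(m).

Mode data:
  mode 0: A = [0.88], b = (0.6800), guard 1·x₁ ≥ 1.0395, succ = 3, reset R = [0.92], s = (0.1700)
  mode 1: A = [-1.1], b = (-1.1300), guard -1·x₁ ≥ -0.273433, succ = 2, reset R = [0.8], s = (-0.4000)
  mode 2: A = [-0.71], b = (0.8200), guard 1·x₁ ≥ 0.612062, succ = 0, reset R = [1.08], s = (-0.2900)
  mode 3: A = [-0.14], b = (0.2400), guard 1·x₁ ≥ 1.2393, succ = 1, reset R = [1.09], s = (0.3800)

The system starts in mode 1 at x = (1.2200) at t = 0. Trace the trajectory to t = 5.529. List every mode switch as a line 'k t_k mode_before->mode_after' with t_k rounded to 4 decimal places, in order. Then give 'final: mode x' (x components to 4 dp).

1 0.4971 1->2
2 1.7657 2->0
3 2.2887 0->3
4 3.8126 3->1
5 4.4959 1->2
final: 2 0.5132

Mode 1: guard c·x = -0.2734 hit at Δt = 0.4971 (t = 0.4971), x⁻ = (0.2734) → reset → x⁺ = (-0.1813), jump to mode 2
Mode 2: guard c·x = 0.6121 hit at Δt = 1.2686 (t = 1.7657), x⁻ = (0.6121) → reset → x⁺ = (0.3710), jump to mode 0
Mode 0: guard c·x = 1.0395 hit at Δt = 0.5230 (t = 2.2887), x⁻ = (1.0395) → reset → x⁺ = (1.1263), jump to mode 3
Mode 3: guard c·x = 1.2393 hit at Δt = 1.5239 (t = 3.8126), x⁻ = (1.2393) → reset → x⁺ = (1.7308), jump to mode 1
Mode 1: guard c·x = -0.2734 hit at Δt = 0.6833 (t = 4.4959), x⁻ = (0.2734) → reset → x⁺ = (-0.1813), jump to mode 2
Mode 2: flow for 1.0331 to horizon, guard not reached → x = (0.5132)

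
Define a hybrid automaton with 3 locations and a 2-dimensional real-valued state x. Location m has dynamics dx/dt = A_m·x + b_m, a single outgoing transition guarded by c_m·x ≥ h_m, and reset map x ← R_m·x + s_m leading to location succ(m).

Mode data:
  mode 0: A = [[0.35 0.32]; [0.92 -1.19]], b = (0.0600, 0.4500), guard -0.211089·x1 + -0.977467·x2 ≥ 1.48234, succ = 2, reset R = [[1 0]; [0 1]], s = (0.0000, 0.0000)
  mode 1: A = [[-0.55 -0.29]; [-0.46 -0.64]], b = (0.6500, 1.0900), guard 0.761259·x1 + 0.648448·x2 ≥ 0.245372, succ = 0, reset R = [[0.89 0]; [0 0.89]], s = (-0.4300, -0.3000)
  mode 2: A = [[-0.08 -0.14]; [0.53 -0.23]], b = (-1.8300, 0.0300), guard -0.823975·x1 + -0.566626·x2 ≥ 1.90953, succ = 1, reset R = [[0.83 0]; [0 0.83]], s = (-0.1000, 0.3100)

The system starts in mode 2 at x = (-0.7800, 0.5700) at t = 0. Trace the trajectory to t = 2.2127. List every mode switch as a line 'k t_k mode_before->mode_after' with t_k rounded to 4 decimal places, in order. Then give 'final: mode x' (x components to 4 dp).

1 0.8314 2->1
2 1.8419 1->0
final: 0 -1.2220 0.3849

Mode 2: guard c·x = 1.9095 hit at Δt = 0.8314 (t = 0.8314), x⁻ = (-2.2311, -0.1256) → reset → x⁺ = (-1.9518, 0.2058), jump to mode 1
Mode 1: guard c·x = 0.2454 hit at Δt = 1.0105 (t = 1.8419), x⁻ = (-0.8250, 1.3469) → reset → x⁺ = (-1.1643, 0.8988), jump to mode 0
Mode 0: flow for 0.3708 to horizon, guard not reached → x = (-1.2220, 0.3849)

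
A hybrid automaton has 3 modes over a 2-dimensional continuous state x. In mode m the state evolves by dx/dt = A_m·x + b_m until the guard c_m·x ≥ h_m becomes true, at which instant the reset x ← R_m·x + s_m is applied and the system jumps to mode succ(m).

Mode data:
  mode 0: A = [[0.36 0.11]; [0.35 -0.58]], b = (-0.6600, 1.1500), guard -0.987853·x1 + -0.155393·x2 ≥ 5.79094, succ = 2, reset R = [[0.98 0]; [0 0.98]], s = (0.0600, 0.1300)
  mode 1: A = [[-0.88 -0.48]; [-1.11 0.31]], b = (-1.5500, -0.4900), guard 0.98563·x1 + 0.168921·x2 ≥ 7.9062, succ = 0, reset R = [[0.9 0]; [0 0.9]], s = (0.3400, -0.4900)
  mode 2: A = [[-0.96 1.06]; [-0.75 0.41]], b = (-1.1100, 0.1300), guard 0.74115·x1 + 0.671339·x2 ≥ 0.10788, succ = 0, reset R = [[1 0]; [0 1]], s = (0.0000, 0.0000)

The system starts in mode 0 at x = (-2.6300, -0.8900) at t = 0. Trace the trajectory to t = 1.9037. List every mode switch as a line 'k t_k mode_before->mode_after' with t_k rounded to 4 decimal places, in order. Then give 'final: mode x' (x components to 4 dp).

Mode 0: guard c·x = 5.7909 hit at Δt = 1.4208 (t = 1.4208), x⁻ = (-5.7482, -0.7242) → reset → x⁺ = (-5.5733, -0.5797), jump to mode 2
Mode 2: flow for 0.4829 to horizon, guard not reached → x = (-3.7591, 1.2468)

1 1.4208 0->2
final: 2 -3.7591 1.2468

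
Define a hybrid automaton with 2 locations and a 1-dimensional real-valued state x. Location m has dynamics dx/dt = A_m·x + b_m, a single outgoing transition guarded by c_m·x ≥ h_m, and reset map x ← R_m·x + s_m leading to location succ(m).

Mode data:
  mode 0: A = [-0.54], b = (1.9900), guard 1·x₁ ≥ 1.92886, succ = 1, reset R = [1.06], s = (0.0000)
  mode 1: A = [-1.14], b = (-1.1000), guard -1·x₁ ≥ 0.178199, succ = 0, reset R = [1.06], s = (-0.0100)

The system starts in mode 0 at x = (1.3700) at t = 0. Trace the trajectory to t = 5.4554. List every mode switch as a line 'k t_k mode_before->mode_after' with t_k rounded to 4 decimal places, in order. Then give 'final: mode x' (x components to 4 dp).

Mode 0: guard c·x = 1.9289 hit at Δt = 0.5116 (t = 0.5116), x⁻ = (1.9289) → reset → x⁺ = (2.0446), jump to mode 1
Mode 1: guard c·x = 0.1782 hit at Δt = 1.1769 (t = 1.6885), x⁻ = (-0.1782) → reset → x⁺ = (-0.1989), jump to mode 0
Mode 0: guard c·x = 1.9289 hit at Δt = 1.4697 (t = 3.1582), x⁻ = (1.9289) → reset → x⁺ = (2.0446), jump to mode 1
Mode 1: guard c·x = 0.1782 hit at Δt = 1.1769 (t = 4.3351), x⁻ = (-0.1782) → reset → x⁺ = (-0.1989), jump to mode 0
Mode 0: flow for 1.1203 to horizon, guard not reached → x = (1.5641)

1 0.5116 0->1
2 1.6885 1->0
3 3.1582 0->1
4 4.3351 1->0
final: 0 1.5641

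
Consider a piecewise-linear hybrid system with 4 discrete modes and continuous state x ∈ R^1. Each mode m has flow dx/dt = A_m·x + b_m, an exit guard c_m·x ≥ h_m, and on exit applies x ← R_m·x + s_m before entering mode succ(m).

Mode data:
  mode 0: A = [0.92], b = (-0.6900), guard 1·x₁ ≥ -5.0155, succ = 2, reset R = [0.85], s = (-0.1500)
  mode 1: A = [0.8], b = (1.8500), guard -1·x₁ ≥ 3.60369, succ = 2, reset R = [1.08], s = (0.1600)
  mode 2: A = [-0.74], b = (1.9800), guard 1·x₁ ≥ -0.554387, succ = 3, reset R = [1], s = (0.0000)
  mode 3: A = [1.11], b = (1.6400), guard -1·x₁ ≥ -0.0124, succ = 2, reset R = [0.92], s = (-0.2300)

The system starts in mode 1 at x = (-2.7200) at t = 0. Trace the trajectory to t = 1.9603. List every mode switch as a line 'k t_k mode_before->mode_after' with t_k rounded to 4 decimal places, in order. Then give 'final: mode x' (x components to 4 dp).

1 1.4416 1->2
final: 2 -1.6895

Mode 1: guard c·x = 3.6037 hit at Δt = 1.4416 (t = 1.4416), x⁻ = (-3.6037) → reset → x⁺ = (-3.7320), jump to mode 2
Mode 2: flow for 0.5187 to horizon, guard not reached → x = (-1.6895)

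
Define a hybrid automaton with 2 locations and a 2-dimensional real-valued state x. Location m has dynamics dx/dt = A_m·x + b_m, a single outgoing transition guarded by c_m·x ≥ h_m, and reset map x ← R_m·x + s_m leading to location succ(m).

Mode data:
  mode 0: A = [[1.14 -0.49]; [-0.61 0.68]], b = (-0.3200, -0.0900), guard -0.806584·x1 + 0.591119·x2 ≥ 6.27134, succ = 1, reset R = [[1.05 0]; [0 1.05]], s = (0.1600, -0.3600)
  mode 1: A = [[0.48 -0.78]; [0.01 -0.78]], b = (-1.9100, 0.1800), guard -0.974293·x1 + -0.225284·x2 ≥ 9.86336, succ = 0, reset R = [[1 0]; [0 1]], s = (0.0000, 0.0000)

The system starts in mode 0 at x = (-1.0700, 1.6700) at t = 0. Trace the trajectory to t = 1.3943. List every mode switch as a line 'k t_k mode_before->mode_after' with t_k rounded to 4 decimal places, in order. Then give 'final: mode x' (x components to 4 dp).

1 0.7914 0->1
final: 1 -9.4652 2.6308

Mode 0: guard c·x = 6.2713 hit at Δt = 0.7914 (t = 0.7914), x⁻ = (-4.6431, 4.2737) → reset → x⁺ = (-4.7153, 4.1274), jump to mode 1
Mode 1: flow for 0.6029 to horizon, guard not reached → x = (-9.4652, 2.6308)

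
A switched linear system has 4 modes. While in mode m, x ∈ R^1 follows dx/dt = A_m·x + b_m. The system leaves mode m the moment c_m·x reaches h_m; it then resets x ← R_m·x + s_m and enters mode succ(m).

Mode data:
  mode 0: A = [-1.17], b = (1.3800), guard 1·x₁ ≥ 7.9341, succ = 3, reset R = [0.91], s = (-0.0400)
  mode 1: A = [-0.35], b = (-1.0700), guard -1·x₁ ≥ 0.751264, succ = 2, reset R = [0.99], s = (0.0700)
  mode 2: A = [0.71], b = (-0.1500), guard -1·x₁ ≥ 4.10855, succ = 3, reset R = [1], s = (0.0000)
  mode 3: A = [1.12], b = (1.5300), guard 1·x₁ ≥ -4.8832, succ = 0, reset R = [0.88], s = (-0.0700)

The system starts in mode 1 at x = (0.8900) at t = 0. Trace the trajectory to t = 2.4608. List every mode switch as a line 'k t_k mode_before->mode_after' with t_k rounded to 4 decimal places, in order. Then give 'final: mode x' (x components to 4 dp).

1 1.5358 1->2
final: 2 -1.4955

Mode 1: guard c·x = 0.7513 hit at Δt = 1.5358 (t = 1.5358), x⁻ = (-0.7513) → reset → x⁺ = (-0.6738), jump to mode 2
Mode 2: flow for 0.9250 to horizon, guard not reached → x = (-1.4955)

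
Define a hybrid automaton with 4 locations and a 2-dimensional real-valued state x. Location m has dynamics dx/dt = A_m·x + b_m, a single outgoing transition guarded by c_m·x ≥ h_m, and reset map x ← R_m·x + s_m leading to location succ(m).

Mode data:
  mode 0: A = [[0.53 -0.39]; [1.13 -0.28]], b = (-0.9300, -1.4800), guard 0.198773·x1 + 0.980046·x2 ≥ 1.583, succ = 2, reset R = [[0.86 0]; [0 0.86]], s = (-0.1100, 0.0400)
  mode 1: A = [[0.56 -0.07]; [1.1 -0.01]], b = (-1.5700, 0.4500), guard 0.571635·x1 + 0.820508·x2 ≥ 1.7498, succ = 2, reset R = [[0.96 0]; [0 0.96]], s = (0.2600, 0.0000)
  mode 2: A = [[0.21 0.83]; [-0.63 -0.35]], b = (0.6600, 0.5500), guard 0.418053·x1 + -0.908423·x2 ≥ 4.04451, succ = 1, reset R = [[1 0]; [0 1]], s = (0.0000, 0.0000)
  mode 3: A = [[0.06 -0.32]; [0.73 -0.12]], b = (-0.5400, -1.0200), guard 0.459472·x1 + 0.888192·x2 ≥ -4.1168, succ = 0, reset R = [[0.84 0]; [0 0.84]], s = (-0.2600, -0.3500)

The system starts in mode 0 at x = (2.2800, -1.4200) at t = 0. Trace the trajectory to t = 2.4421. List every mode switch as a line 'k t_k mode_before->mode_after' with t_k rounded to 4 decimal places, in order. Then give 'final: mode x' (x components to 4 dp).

Mode 0: guard c·x = 1.5830 hit at Δt = 1.3800 (t = 1.3800), x⁻ = (3.1706, 0.9722) → reset → x⁺ = (2.6167, 0.8761), jump to mode 2
Mode 2: flow for 1.0621 to horizon, guard not reached → x = (4.1191, -0.8729)

1 1.3800 0->2
final: 2 4.1191 -0.8729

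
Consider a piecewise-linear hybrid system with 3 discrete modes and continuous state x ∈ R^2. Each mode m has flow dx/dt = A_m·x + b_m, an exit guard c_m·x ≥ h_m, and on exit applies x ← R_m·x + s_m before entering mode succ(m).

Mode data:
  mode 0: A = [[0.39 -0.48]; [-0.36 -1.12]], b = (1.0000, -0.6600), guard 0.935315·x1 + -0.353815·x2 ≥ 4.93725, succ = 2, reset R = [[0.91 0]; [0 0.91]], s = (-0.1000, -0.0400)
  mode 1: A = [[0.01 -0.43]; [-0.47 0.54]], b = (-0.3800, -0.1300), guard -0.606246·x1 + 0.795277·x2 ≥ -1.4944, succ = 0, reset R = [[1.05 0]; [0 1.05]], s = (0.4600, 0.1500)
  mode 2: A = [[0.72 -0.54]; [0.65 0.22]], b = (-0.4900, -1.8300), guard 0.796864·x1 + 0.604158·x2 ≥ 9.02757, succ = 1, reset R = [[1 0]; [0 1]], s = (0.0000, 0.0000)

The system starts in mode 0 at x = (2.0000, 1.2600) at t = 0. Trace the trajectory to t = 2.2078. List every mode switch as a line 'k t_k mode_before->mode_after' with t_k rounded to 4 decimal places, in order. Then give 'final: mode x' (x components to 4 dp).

1 1.2761 0->2
final: 2 8.0944 0.9783

Mode 0: guard c·x = 4.9372 hit at Δt = 1.2761 (t = 1.2761), x⁻ = (4.8946, -1.0154) → reset → x⁺ = (4.3541, -0.9640), jump to mode 2
Mode 2: flow for 0.9317 to horizon, guard not reached → x = (8.0944, 0.9783)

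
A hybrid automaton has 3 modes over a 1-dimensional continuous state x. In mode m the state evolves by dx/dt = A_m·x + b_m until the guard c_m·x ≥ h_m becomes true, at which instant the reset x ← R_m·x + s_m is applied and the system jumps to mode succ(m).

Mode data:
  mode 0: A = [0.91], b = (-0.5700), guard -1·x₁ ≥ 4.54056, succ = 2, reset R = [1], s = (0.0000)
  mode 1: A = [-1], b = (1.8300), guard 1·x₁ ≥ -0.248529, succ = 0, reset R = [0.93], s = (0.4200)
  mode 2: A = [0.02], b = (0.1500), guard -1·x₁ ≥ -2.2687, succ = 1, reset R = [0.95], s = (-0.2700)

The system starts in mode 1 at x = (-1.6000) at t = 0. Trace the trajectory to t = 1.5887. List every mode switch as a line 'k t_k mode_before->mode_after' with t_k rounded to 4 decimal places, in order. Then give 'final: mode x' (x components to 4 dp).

1 0.5009 1->0
final: 0 -0.5509

Mode 1: guard c·x = -0.2485 hit at Δt = 0.5009 (t = 0.5009), x⁻ = (-0.2485) → reset → x⁺ = (0.1889), jump to mode 0
Mode 0: flow for 1.0878 to horizon, guard not reached → x = (-0.5509)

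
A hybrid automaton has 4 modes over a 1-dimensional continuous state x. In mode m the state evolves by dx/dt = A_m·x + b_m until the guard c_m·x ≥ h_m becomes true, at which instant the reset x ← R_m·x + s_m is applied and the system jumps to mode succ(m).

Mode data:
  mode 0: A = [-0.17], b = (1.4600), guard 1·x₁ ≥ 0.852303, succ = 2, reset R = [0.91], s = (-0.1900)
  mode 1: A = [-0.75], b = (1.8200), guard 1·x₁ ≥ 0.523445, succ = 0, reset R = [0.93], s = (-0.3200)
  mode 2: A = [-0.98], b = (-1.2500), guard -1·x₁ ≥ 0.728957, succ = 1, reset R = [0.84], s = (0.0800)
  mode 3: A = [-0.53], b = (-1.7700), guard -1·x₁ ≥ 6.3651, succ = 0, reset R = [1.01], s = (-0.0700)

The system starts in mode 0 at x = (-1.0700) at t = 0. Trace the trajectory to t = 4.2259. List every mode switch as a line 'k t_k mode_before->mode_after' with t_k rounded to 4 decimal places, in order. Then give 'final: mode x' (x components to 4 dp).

1 1.3055 0->2
2 2.5558 2->1
3 3.1442 1->0
4 3.6436 0->2
final: 2 -0.2237

Mode 0: guard c·x = 0.8523 hit at Δt = 1.3055 (t = 1.3055), x⁻ = (0.8523) → reset → x⁺ = (0.5856), jump to mode 2
Mode 2: guard c·x = 0.7290 hit at Δt = 1.2503 (t = 2.5558), x⁻ = (-0.7290) → reset → x⁺ = (-0.5323), jump to mode 1
Mode 1: guard c·x = 0.5234 hit at Δt = 0.5884 (t = 3.1442), x⁻ = (0.5234) → reset → x⁺ = (0.1668), jump to mode 0
Mode 0: guard c·x = 0.8523 hit at Δt = 0.4994 (t = 3.6436), x⁻ = (0.8523) → reset → x⁺ = (0.5856), jump to mode 2
Mode 2: flow for 0.5823 to horizon, guard not reached → x = (-0.2237)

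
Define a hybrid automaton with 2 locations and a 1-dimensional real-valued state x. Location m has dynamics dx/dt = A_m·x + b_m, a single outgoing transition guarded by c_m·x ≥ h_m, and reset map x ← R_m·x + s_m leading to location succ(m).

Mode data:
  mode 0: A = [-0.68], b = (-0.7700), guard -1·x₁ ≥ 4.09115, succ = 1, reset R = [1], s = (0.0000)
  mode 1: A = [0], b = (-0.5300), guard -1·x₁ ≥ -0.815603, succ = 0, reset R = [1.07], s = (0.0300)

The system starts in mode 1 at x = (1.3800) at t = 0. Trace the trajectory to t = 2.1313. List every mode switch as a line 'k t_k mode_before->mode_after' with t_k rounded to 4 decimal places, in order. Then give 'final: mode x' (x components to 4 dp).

1 1.0649 1->0
final: 0 -0.1469

Mode 1: guard c·x = -0.8156 hit at Δt = 1.0649 (t = 1.0649), x⁻ = (0.8156) → reset → x⁺ = (0.9027), jump to mode 0
Mode 0: flow for 1.0664 to horizon, guard not reached → x = (-0.1469)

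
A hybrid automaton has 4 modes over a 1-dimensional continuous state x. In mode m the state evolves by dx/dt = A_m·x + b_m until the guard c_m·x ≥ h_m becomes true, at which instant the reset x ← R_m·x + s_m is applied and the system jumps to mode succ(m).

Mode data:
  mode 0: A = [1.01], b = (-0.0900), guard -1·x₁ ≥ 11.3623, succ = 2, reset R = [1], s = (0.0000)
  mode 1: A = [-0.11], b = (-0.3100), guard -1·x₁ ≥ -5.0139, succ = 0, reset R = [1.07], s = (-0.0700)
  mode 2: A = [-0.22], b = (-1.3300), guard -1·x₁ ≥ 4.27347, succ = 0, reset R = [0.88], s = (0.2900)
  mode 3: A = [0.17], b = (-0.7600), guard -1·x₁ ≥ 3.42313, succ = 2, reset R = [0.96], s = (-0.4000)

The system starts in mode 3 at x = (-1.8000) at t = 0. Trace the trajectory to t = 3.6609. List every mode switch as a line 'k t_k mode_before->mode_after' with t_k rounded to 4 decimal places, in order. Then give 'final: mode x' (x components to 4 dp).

1 1.3541 3->2
2 2.6552 2->0
final: 0 -9.7409

Mode 3: guard c·x = 3.4231 hit at Δt = 1.3541 (t = 1.3541), x⁻ = (-3.4231) → reset → x⁺ = (-3.6862), jump to mode 2
Mode 2: guard c·x = 4.2735 hit at Δt = 1.3011 (t = 2.6552), x⁻ = (-4.2735) → reset → x⁺ = (-3.4707), jump to mode 0
Mode 0: flow for 1.0057 to horizon, guard not reached → x = (-9.7409)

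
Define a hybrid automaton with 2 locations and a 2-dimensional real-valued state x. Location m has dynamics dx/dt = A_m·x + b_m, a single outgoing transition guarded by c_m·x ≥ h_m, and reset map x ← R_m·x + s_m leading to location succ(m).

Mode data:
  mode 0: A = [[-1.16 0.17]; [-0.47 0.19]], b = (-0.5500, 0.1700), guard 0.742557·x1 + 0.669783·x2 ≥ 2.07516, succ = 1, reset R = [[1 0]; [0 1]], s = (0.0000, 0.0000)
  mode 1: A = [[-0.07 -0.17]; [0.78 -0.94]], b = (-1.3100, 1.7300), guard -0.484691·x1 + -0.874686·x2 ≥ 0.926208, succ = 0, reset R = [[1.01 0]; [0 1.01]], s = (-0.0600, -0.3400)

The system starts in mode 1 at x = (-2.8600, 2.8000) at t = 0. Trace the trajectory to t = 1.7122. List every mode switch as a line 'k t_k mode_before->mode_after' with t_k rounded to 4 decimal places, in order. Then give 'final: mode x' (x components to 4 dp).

1 0.6672 1->0
final: 0 -1.3067 2.3727

Mode 1: guard c·x = 0.9262 hit at Δt = 0.6672 (t = 0.6672), x⁻ = (-3.7898, 1.0411) → reset → x⁺ = (-3.8877, 0.7116), jump to mode 0
Mode 0: flow for 1.0450 to horizon, guard not reached → x = (-1.3067, 2.3727)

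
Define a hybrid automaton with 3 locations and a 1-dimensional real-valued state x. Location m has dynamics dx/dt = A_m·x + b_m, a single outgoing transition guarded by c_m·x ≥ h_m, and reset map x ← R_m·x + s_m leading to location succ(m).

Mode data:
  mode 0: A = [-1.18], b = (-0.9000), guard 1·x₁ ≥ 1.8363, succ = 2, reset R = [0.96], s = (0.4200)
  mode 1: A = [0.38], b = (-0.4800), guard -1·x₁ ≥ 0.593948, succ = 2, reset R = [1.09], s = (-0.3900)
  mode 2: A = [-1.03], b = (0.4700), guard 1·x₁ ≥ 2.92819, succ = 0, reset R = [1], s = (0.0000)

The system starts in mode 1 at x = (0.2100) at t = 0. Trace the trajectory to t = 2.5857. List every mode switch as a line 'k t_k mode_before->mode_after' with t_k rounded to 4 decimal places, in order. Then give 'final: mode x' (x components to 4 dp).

1 1.4927 1->2
final: 2 -0.0282

Mode 1: guard c·x = 0.5939 hit at Δt = 1.4927 (t = 1.4927), x⁻ = (-0.5939) → reset → x⁺ = (-1.0374), jump to mode 2
Mode 2: flow for 1.0930 to horizon, guard not reached → x = (-0.0282)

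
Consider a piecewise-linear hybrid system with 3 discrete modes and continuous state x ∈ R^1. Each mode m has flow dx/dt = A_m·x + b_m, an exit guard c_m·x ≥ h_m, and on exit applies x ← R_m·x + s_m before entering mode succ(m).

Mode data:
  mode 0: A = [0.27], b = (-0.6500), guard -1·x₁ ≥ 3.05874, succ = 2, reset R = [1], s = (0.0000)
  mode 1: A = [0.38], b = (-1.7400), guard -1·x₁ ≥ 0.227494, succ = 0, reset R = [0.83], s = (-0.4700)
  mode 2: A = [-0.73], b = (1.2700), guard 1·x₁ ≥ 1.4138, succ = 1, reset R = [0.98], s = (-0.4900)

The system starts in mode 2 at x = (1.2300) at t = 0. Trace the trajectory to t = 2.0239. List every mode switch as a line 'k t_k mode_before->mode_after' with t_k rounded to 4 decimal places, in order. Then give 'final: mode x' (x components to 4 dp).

Mode 2: guard c·x = 1.4138 hit at Δt = 0.6126 (t = 0.6126), x⁻ = (1.4138) → reset → x⁺ = (0.8955), jump to mode 1
Mode 1: guard c·x = 0.2275 hit at Δt = 0.7003 (t = 1.3129), x⁻ = (-0.2275) → reset → x⁺ = (-0.6588), jump to mode 0
Mode 0: flow for 0.7110 to horizon, guard not reached → x = (-1.3077)

1 0.6126 2->1
2 1.3129 1->0
final: 0 -1.3077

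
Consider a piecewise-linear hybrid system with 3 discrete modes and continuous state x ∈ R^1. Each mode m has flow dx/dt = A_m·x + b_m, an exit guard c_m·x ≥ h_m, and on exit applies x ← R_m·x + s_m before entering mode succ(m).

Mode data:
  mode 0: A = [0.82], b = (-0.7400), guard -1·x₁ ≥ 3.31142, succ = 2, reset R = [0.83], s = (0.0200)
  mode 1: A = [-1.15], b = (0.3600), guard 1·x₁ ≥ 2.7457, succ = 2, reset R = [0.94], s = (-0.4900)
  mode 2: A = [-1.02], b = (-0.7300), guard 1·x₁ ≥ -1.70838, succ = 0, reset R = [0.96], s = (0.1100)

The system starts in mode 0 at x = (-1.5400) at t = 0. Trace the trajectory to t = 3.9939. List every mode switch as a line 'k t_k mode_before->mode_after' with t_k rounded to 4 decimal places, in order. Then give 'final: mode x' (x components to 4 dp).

1 0.6651 0->2
2 1.3581 2->0
3 2.0282 0->2
4 2.7212 2->0
5 3.3913 0->2
final: 2 -1.8042

Mode 0: guard c·x = 3.3114 hit at Δt = 0.6651 (t = 0.6651), x⁻ = (-3.3114) → reset → x⁺ = (-2.7285), jump to mode 2
Mode 2: guard c·x = -1.7084 hit at Δt = 0.6930 (t = 1.3581), x⁻ = (-1.7084) → reset → x⁺ = (-1.5300), jump to mode 0
Mode 0: guard c·x = 3.3114 hit at Δt = 0.6701 (t = 2.0282), x⁻ = (-3.3114) → reset → x⁺ = (-2.7285), jump to mode 2
Mode 2: guard c·x = -1.7084 hit at Δt = 0.6930 (t = 2.7212), x⁻ = (-1.7084) → reset → x⁺ = (-1.5300), jump to mode 0
Mode 0: guard c·x = 3.3114 hit at Δt = 0.6701 (t = 3.3913), x⁻ = (-3.3114) → reset → x⁺ = (-2.7285), jump to mode 2
Mode 2: flow for 0.6026 to horizon, guard not reached → x = (-1.8042)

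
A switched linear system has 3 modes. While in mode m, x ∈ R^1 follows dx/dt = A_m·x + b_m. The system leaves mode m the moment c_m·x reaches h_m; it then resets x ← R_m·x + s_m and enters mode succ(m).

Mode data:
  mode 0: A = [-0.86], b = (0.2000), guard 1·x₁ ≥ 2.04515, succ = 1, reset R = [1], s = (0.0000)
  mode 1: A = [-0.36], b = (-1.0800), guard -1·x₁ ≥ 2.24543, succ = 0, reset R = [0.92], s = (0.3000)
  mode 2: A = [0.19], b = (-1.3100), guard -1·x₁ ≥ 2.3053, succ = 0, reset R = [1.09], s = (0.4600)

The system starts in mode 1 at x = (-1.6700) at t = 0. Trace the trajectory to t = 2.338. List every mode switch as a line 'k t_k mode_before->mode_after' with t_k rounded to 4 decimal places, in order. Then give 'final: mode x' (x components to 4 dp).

1 1.5744 1->0
final: 0 -0.8037

Mode 1: guard c·x = 2.2454 hit at Δt = 1.5744 (t = 1.5744), x⁻ = (-2.2454) → reset → x⁺ = (-1.7658), jump to mode 0
Mode 0: flow for 0.7636 to horizon, guard not reached → x = (-0.8037)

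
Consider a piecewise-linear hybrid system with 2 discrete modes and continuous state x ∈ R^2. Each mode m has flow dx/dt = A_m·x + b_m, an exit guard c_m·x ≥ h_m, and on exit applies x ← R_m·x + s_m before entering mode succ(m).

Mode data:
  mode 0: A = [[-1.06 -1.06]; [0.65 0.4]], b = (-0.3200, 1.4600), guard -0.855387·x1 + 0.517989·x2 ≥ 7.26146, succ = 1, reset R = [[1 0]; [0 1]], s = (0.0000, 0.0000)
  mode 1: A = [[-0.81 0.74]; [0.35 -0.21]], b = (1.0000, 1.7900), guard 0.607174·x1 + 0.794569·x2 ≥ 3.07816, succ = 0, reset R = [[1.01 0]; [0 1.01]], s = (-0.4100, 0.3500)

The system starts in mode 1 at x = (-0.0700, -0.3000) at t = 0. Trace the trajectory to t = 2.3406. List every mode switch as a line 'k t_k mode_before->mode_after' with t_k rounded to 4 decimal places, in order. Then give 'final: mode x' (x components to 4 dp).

1 1.5437 1->0
final: 0 -2.0199 5.1669

Mode 1: guard c·x = 3.0782 hit at Δt = 1.5437 (t = 1.5437), x⁻ = (1.7675, 2.5234) → reset → x⁺ = (1.3752, 2.8986), jump to mode 0
Mode 0: flow for 0.7969 to horizon, guard not reached → x = (-2.0199, 5.1669)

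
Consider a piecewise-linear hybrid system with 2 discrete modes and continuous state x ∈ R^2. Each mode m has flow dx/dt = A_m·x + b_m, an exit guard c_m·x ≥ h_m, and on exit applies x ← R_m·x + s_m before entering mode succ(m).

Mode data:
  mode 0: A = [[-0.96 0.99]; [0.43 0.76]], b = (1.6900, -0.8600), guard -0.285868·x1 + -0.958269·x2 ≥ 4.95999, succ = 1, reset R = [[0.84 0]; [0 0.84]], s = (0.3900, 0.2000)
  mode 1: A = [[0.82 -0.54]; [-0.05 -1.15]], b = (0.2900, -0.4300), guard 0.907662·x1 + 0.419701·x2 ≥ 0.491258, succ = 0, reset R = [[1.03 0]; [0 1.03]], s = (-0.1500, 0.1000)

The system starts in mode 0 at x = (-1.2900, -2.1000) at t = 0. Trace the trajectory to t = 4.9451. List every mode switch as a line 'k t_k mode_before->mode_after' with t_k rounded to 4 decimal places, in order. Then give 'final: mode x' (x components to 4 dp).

Mode 0: guard c·x = 4.9600 hit at Δt = 0.6701 (t = 0.6701), x⁻ = (-1.5230, -4.7217) → reset → x⁺ = (-0.8893, -3.7662), jump to mode 1
Mode 1: guard c·x = 0.4913 hit at Δt = 1.3116 (t = 1.9817), x⁻ = (1.0659, -1.1347) → reset → x⁺ = (0.9479, -1.0687), jump to mode 0
Mode 0: guard c·x = 4.9600 hit at Δt = 1.4516 (t = 3.4333), x⁻ = (-0.7752, -4.9447) → reset → x⁺ = (-0.2612, -3.9536), jump to mode 1
Mode 1: guard c·x = 0.4913 hit at Δt = 0.7474 (t = 4.1807), x⁻ = (1.4228, -1.9066) → reset → x⁺ = (1.3155, -1.8638), jump to mode 0
Mode 0: flow for 0.7644 to horizon, guard not reached → x = (0.0125, -3.8790)

1 0.6701 0->1
2 1.9817 1->0
3 3.4333 0->1
4 4.1807 1->0
final: 0 0.0125 -3.8790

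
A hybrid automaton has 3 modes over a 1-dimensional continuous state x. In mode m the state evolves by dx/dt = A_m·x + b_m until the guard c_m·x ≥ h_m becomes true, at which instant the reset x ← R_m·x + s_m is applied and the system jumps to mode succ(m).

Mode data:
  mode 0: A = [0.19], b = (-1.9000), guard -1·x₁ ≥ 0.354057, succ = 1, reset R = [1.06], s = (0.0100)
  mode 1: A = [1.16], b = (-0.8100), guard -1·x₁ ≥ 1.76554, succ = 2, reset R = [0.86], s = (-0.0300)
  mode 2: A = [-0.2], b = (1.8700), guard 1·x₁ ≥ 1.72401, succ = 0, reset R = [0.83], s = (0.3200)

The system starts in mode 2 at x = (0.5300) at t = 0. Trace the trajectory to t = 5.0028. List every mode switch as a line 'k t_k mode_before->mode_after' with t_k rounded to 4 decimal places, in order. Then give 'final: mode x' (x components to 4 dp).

Mode 2: guard c·x = 1.7240 hit at Δt = 0.7273 (t = 0.7273), x⁻ = (1.7240) → reset → x⁺ = (1.7509), jump to mode 0
Mode 0: guard c·x = 0.3541 hit at Δt = 1.1962 (t = 1.9235), x⁻ = (-0.3541) → reset → x⁺ = (-0.3653), jump to mode 1
Mode 1: guard c·x = 1.7655 hit at Δt = 0.7242 (t = 2.6477), x⁻ = (-1.7655) → reset → x⁺ = (-1.5484), jump to mode 2
Mode 2: guard c·x = 1.7240 hit at Δt = 1.7853 (t = 4.4330), x⁻ = (1.7240) → reset → x⁺ = (1.7509), jump to mode 0
Mode 0: flow for 0.5698 to horizon, guard not reached → x = (0.8076)

1 0.7273 2->0
2 1.9235 0->1
3 2.6477 1->2
4 4.4330 2->0
final: 0 0.8076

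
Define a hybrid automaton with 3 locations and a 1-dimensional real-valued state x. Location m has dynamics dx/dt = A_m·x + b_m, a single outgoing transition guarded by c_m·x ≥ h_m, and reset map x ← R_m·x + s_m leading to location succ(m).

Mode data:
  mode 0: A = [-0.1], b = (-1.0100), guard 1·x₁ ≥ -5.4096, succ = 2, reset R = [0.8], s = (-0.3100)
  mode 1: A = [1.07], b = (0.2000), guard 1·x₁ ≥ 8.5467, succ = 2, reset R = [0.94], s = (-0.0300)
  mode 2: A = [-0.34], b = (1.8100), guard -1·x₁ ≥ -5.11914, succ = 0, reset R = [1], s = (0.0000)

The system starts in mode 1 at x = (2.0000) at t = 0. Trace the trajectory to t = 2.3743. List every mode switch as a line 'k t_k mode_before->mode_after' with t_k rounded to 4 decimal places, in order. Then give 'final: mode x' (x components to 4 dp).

1 1.2941 1->2
final: 2 7.1800

Mode 1: guard c·x = 8.5467 hit at Δt = 1.2941 (t = 1.2941), x⁻ = (8.5467) → reset → x⁺ = (8.0039), jump to mode 2
Mode 2: flow for 1.0802 to horizon, guard not reached → x = (7.1800)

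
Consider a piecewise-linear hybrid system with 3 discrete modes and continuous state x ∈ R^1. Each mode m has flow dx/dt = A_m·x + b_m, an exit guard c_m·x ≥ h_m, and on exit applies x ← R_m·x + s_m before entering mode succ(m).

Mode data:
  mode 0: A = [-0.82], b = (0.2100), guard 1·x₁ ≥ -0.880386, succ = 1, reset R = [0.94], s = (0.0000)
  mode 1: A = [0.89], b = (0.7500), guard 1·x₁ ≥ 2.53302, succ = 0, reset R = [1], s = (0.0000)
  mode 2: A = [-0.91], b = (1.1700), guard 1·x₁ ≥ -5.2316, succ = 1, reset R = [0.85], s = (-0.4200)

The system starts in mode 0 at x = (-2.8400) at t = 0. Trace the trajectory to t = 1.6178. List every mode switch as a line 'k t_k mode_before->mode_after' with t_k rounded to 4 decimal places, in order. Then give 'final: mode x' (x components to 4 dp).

1 1.2222 0->1
final: 1 -0.8212

Mode 0: guard c·x = -0.8804 hit at Δt = 1.2222 (t = 1.2222), x⁻ = (-0.8804) → reset → x⁺ = (-0.8276), jump to mode 1
Mode 1: flow for 0.3956 to horizon, guard not reached → x = (-0.8212)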